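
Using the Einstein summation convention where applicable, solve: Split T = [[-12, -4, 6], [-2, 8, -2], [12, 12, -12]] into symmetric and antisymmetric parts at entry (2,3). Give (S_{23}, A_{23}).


T_{23} = -2
T_{32} = 12
S_{23} = (-2 + 12)/2 = 10/2 = 5
A_{23} = (-2 - 12)/2 = -14/2 = -7
Check: S + A = 5 + -7 = -2 = T_{23}.

(5, -7)


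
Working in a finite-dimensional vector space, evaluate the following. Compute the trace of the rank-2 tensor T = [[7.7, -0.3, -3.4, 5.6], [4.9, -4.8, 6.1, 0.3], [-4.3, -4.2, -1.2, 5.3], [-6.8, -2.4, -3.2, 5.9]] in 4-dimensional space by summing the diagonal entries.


The contraction (trace) of a rank-2 tensor is the sum of its diagonal elements.
Diagonal entries: A[1,1] = 7.7, A[2,2] = -4.8, A[3,3] = -1.2, A[4,4] = 5.9
Tr(A) = 7.7 + -4.8 + -1.2 + 5.9 = 7.6

7.6


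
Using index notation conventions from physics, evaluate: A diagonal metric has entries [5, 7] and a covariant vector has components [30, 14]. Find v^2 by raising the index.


To raise an index with a diagonal metric: v^i = v_i / g_{ii}.
For index 2: v_2 = 14, g_{22} = 7
v^2 = 14 / 7 = 2

2


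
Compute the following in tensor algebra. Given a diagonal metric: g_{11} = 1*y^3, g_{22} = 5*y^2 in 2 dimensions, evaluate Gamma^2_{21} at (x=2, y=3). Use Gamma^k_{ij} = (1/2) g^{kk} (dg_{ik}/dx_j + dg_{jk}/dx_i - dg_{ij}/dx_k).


For a diagonal metric, Gamma^k_{ij} = (1/2) g^{kk} (dg_{ik}/dx_j + dg_{jk}/dx_i - dg_{ij}/dx_k).
The metric is diagonal, so g_{ab} = 0 for a != b.
At the given point: g_{11} = 27, g_{22} = 45
g^{22} = 1/45
dg_{22}/dx_1 = dg_{22}/dx_1 = 0
dg_{12}/dx_2 = 0 (off-diagonal)
dg_{21}/dx_2 = 0 (off-diagonal)
Numerator = 0 + 0 - 0 = 0
Gamma^2_{21} = 0 / (2 * 45) = 0

0


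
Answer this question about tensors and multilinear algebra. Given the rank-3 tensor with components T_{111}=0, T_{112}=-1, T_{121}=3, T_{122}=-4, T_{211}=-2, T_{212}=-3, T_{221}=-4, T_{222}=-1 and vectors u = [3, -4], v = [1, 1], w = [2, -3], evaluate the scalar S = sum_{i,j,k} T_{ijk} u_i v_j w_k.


S = sum over i,j,k of T_{ijk} u_i v_j w_k. Expanding all 8 terms:
T_{111}*u_1*v_1*w_1 = 0*3*1*2 = 0  (running total: 0)
T_{112}*u_1*v_1*w_2 = -1*3*1*-3 = 9  (running total: 9)
T_{121}*u_1*v_2*w_1 = 3*3*1*2 = 18  (running total: 27)
T_{122}*u_1*v_2*w_2 = -4*3*1*-3 = 36  (running total: 63)
T_{211}*u_2*v_1*w_1 = -2*-4*1*2 = 16  (running total: 79)
T_{212}*u_2*v_1*w_2 = -3*-4*1*-3 = -36  (running total: 43)
T_{221}*u_2*v_2*w_1 = -4*-4*1*2 = 32  (running total: 75)
T_{222}*u_2*v_2*w_2 = -1*-4*1*-3 = -12  (running total: 63)
S = 63

63


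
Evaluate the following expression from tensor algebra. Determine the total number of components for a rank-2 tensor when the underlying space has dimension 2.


The number of components of a rank-r tensor in d dimensions is d^r.
Here d = 2 and r = 2.
2^2 = 4

4


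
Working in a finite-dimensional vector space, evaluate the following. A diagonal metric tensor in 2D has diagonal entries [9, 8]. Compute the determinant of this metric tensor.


For a diagonal metric, the determinant is the product of diagonal entries.
Diagonal entries: 9, 8
det(g) = 9 * 8 = 72

72


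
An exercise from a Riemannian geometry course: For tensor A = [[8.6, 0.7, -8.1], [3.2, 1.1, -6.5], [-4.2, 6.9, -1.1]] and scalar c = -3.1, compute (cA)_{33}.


Scalar multiplication: (cA)_{ij} = c * A_{ij}.
c = -3.1
A_{33} = -1.1
(cA)_{33} = -3.1 * -1.1 = 3.41

3.41


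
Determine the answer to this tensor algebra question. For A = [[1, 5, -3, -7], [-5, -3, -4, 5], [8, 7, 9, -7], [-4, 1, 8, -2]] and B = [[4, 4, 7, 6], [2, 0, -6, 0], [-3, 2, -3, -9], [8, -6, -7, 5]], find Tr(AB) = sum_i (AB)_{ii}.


Tr(AB) = sum_i (AB)_{ii} where (AB)_{ii} = sum_k A_{ik} B_{ki}.
(AB)_{11} = 1*4 + 5*2 + -3*-3 + -7*8 = -33
(AB)_{22} = -5*4 + -3*0 + -4*2 + 5*-6 = -58
(AB)_{33} = 8*7 + 7*-6 + 9*-3 + -7*-7 = 36
(AB)_{44} = -4*6 + 1*0 + 8*-9 + -2*5 = -106
Tr(AB) = -33 + -58 + 36 + -106 = -161

-161


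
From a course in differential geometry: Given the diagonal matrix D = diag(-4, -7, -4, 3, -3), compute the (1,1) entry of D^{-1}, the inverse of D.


For a diagonal matrix, the inverse has entries (D^{-1})_{ii} = 1/d_{ii}.
The diagonal entries are: d_{11} = -4, d_{22} = -7, d_{33} = -4, d_{44} = 3, d_{55} = -3
We need (D^{-1})_{11} = 1/d_{11} = 1/-4 = -1/4

-1/4


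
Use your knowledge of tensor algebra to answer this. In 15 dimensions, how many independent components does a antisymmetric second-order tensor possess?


A antisymmetric rank-2 tensor in d dimensions has d(d-1)/2 independent components.
d = 15
d(d-1)/2 = 15 * 14 / 2 = 210 / 2 = 105

105


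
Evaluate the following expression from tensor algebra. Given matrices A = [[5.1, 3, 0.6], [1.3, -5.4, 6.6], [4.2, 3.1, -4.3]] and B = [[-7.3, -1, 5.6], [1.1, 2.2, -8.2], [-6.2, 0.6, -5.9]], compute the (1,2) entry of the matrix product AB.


(AB)_{ij} = sum_k A_{ik} B_{kj}.
For i=1, j=2:
A_{11} * B_{12} = 5.1 * -1 = -5.1
A_{12} * B_{22} = 3 * 2.2 = 6.6
A_{13} * B_{32} = 0.6 * 0.6 = 0.36
Sum = -5.1 + 6.6 + 0.36 = 1.86

1.86


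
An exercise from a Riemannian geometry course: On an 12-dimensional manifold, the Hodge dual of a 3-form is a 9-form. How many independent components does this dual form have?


The Hodge dual of a p-form on an n-dimensional manifold is an (n-p)-form.
n = 12, p = 3, so dual degree = 12 - 3 = 9
The number of components is C(n, n-p) = C(12, 9) = 220

220


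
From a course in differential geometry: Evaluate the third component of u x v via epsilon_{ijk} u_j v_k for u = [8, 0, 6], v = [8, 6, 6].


(u x v)_3 = sum_{j,k} epsilon_{3jk} u_j v_k. Only permutations of (1,2,3) contribute; the two non-zero terms are:
eps_{312} u_1 v_2 = 1 * 8 * 6 = 48
eps_{321} u_2 v_1 = -1 * 0 * 8 = 0
(u x v)_3 = 48

48


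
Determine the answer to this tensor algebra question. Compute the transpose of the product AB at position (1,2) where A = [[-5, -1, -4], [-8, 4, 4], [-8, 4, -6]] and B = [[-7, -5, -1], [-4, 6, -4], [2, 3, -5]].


(AB)^T_{ij} = (AB)_{ji} = sum_k A_{jk} B_{ki}.
For i=1, j=2 we need (AB)_{21}:
A_{21} * B_{11} = -8 * -7 = 56
A_{22} * B_{21} = 4 * -4 = -16
A_{23} * B_{31} = 4 * 2 = 8
Sum = 56 + -16 + 8 = 48

48


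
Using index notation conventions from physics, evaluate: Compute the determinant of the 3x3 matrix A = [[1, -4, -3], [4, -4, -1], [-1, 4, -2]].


Expanding along the first row, det(A) = a11*M_11 - a12*M_12 + a13*M_13, where M_1j is the (1,j) minor.
Minor M_11 = -4*-2 - -1*4 = 12
Minor M_12 = 4*-2 - -1*-1 = -9
Minor M_13 = 4*4 - -4*-1 = 12
det = 1*(12) - -4*(-9) + -3*(12)
    = 12 - 36 + -36
    = -60

-60


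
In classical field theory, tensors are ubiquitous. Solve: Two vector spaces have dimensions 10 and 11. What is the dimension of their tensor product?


The dimension of a tensor product is the product of dimensions.
dim(V) = 10, dim(W) = 11
dim(V (x) W) = 10 * 11 = 110

110


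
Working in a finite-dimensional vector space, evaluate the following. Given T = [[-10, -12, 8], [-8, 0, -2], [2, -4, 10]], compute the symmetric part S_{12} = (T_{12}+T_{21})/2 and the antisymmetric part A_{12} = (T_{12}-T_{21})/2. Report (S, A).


T_{12} = -12
T_{21} = -8
S_{12} = (-12 + -8)/2 = -20/2 = -10
A_{12} = (-12 - -8)/2 = -4/2 = -2
Check: S + A = -10 + -2 = -12 = T_{12}.

(-10, -2)


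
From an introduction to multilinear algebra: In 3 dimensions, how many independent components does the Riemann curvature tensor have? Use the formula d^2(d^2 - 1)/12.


The Riemann tensor in d dimensions has d^2(d^2 - 1)/12 independent components.
d = 3, so d^2 = 9
d^2 - 1 = 8
d^2(d^2 - 1) = 9 * 8 = 72
Divide by 12: 72 / 12 = 6

6


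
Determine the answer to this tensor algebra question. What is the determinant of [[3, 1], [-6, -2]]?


For a 2x2 matrix [[a, b], [c, d]], det = a*d - b*c.
a = 3, b = 1, c = -6, d = -2
a*d = 3 * -2 = -6
b*c = 1 * -6 = -6
det = -6 - -6 = 0

0


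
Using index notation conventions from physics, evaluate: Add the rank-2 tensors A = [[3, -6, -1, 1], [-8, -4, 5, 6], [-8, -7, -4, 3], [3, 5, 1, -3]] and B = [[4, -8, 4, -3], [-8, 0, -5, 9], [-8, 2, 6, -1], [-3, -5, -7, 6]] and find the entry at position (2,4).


Tensor addition is component-wise: (A + B)_{ij} = A_{ij} + B_{ij}.
A_{24} = 6
B_{24} = 9
(A + B)_{24} = 6 + 9 = 15

15


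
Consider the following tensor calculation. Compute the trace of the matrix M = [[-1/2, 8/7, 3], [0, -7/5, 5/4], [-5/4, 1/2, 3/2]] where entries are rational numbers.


The trace is the sum of diagonal entries.
Diagonal: M[1,1] = -1/2, M[2,2] = -7/5, M[3,3] = 3/2
Tr(M) = -1/2 + -7/5 + 3/2
Computing step by step:
After adding M[1,1]: -1/2
After adding M[2,2]: -19/10
After adding M[3,3]: -2/5
Tr(M) = -2/5

-2/5


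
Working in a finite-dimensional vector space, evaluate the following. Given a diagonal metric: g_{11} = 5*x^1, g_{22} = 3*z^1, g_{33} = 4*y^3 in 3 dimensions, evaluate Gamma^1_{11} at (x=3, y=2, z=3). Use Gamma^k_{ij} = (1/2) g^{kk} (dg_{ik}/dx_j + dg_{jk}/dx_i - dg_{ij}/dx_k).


For a diagonal metric, Gamma^k_{ij} = (1/2) g^{kk} (dg_{ik}/dx_j + dg_{jk}/dx_i - dg_{ij}/dx_k).
The metric is diagonal, so g_{ab} = 0 for a != b.
At the given point: g_{11} = 15, g_{22} = 9, g_{33} = 32
g^{11} = 1/15
dg_{11}/dx_1 = dg_{11}/dx_1 = 5
dg_{11}/dx_1 = dg_{11}/dx_1 = 5
dg_{11}/dx_1 = dg_{11}/dx_1 = 5
Numerator = 5 + 5 - 5 = 5
Gamma^1_{11} = 5 / (2 * 15) = 1/6

1/6


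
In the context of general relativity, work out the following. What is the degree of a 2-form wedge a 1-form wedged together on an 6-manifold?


The degree of a wedge product is the sum of the degrees of the individual forms.
Degrees: 2, 1
Total degree = 2 + 1 = 3

3


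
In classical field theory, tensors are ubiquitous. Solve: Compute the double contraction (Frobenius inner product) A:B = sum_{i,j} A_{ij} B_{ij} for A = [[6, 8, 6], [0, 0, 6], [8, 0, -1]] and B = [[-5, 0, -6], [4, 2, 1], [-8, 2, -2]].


A:B = sum over all i,j of A_{ij} * B_{ij}.
Row 1: 6*-5=-30, 8*0=0, 6*-6=-36 => row sum = -66
Row 2: 0*4=0, 0*2=0, 6*1=6 => row sum = 6
Row 3: 8*-8=-64, 0*2=0, -1*-2=2 => row sum = -62
Total = -66 + 6 + -62 = -122

-122


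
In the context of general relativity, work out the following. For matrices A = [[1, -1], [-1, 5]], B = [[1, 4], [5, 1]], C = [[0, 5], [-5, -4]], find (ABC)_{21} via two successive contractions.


(ABC)_{21} = sum_m (AB)_{2m} C_{m1}. First compute row 2 of AB.
(AB)_{21} = -1*1 + 5*5 = 24
(AB)_{22} = -1*4 + 5*1 = 1
Now contract with column 1 of C:
(AB)_{21} * C_{11} = 24 * 0 = 0
(AB)_{22} * C_{21} = 1 * -5 = -5
(ABC)_{21} = 0 + -5 = -5

-5


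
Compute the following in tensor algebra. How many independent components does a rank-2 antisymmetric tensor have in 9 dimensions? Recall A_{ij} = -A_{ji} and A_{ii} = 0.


An antisymmetric rank-2 tensor satisfies A_{ij} = -A_{ji}, so diagonal entries are zero.
The independent components are the upper-triangular entries: C(n, 2) = n(n-1)/2.
n = 9
C(9, 2) = 9 * 8 / 2 = 72 / 2 = 36

36


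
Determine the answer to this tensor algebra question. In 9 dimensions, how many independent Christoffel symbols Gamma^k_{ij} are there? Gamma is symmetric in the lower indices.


Christoffel symbols Gamma^k_{ij} are symmetric in i,j, so there are d * d(d+1)/2 independent symbols.
d = 9
d(d+1)/2 = 9 * 10 / 2 = 45
Total = 9 * 45 = 405

405


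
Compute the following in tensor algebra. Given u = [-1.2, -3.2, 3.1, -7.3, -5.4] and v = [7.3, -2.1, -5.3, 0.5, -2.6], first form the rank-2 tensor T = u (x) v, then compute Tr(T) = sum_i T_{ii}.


The outer product gives T_{ij} = u_i v_j.
The trace (contraction) is Tr(T) = sum_i T_{ii} = sum_i u_i v_i.
Diagonal entries:
T_{11} = u_1 * v_1 = -1.2 * 7.3 = -8.76
T_{22} = u_2 * v_2 = -3.2 * -2.1 = 6.72
T_{33} = u_3 * v_3 = 3.1 * -5.3 = -16.43
T_{44} = u_4 * v_4 = -7.3 * 0.5 = -3.65
T_{55} = u_5 * v_5 = -5.4 * -2.6 = 14.04
Tr(T) = -8.76 + 6.72 + -16.43 + -3.65 + 14.04 = -8.08

-8.08


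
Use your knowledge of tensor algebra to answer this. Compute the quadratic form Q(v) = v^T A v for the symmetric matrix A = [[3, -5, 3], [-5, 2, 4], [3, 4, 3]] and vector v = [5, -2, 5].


First compute Av:
(Av)_1 = 3*5 + -5*-2 + 3*5 = 40
(Av)_2 = -5*5 + 2*-2 + 4*5 = -9
(Av)_3 = 3*5 + 4*-2 + 3*5 = 22
Av = [40, -9, 22]
Then v^T (Av) = 5*40 + -2*-9 + 5*22
= 200 + 18 + 110 = 328

328


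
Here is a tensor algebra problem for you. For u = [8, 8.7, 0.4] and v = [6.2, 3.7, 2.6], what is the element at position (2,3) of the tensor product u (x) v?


The outer product entry T_{ij} = u_i * v_j.
We need i=2, j=3.
u_2 = 8.7, v_3 = 2.6
T_{2,3} = 8.7 * 2.6 = 22.62

22.62


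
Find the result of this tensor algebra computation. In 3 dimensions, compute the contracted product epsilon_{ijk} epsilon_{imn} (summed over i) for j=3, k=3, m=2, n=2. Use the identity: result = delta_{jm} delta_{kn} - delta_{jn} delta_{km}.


Using the identity: epsilon_{ijk} epsilon_{imn} = delta_{jm} delta_{kn} - delta_{jn} delta_{km}.
delta_{32} = 0
delta_{32} = 0
delta_{32} = 0
delta_{32} = 0
Result = 0 * 0 - 0 * 0 = 0 - 0 = 0

0


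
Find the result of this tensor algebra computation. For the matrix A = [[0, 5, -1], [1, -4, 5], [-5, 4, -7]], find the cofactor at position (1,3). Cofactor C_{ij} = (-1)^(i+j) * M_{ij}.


To find cofactor C_{13}, delete row 1 and column 3.
The resulting 2x2 submatrix is: [[1, -4], [-5, 4]]
Minor M_{13} = 1*4 - -4*-5
  = 4 - 20 = -16
Sign = (-1)^(1+3) = (-1)^4 = 1
Cofactor C_{13} = 1 * -16 = -16

-16


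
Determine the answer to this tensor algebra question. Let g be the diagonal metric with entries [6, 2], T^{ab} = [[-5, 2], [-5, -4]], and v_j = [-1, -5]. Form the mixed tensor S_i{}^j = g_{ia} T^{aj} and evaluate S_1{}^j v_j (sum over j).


Step 1: lower the first index. For a diagonal metric, g_{ia} T^{aj} = g_{ii} T^{ij} (no sum on i).
g_{11} = 6
S_1{}^1 = 6 * T^{11} = 6 * -5 = -30
S_1{}^2 = 6 * T^{12} = 6 * 2 = 12
Step 2: contract S_1{}^j with v_j.
S_1{}^1 * v_1 = -30 * -1 = 30
S_1{}^2 * v_2 = 12 * -5 = -60
Result = 30 + -60 = -30

-30


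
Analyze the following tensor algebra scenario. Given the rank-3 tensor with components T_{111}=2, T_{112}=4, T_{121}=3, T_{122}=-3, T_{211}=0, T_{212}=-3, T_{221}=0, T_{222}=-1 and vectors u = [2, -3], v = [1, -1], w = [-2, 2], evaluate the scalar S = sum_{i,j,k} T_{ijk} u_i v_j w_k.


S = sum over i,j,k of T_{ijk} u_i v_j w_k. Expanding all 8 terms:
T_{111}*u_1*v_1*w_1 = 2*2*1*-2 = -8  (running total: -8)
T_{112}*u_1*v_1*w_2 = 4*2*1*2 = 16  (running total: 8)
T_{121}*u_1*v_2*w_1 = 3*2*-1*-2 = 12  (running total: 20)
T_{122}*u_1*v_2*w_2 = -3*2*-1*2 = 12  (running total: 32)
T_{211}*u_2*v_1*w_1 = 0*-3*1*-2 = 0  (running total: 32)
T_{212}*u_2*v_1*w_2 = -3*-3*1*2 = 18  (running total: 50)
T_{221}*u_2*v_2*w_1 = 0*-3*-1*-2 = 0  (running total: 50)
T_{222}*u_2*v_2*w_2 = -1*-3*-1*2 = -6  (running total: 44)
S = 44

44


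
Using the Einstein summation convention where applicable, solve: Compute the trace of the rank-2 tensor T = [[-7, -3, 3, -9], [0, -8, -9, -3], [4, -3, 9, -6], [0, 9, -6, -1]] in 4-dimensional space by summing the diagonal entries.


The contraction (trace) of a rank-2 tensor is the sum of its diagonal elements.
Diagonal entries: A[1,1] = -7, A[2,2] = -8, A[3,3] = 9, A[4,4] = -1
Tr(A) = -7 + -8 + 9 + -1 = -7

-7


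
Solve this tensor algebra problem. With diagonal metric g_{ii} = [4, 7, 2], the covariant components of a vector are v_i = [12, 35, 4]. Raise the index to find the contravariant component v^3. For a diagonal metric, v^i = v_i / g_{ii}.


To raise an index with a diagonal metric: v^i = v_i / g_{ii}.
For index 3: v_3 = 4, g_{33} = 2
v^3 = 4 / 2 = 2

2


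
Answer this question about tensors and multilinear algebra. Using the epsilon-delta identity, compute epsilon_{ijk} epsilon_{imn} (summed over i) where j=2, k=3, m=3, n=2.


Using the identity: epsilon_{ijk} epsilon_{imn} = delta_{jm} delta_{kn} - delta_{jn} delta_{km}.
delta_{23} = 0
delta_{32} = 0
delta_{22} = 1
delta_{33} = 1
Result = 0 * 0 - 1 * 1 = 0 - 1 = -1

-1


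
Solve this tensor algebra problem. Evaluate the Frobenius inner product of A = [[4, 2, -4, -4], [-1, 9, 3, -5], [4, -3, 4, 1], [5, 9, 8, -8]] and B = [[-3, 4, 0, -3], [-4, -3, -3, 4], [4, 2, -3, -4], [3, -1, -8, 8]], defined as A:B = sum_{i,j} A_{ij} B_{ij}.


A:B = sum over all i,j of A_{ij} * B_{ij}.
Row 1: 4*-3=-12, 2*4=8, -4*0=0, -4*-3=12 => row sum = 8
Row 2: -1*-4=4, 9*-3=-27, 3*-3=-9, -5*4=-20 => row sum = -52
Row 3: 4*4=16, -3*2=-6, 4*-3=-12, 1*-4=-4 => row sum = -6
Row 4: 5*3=15, 9*-1=-9, 8*-8=-64, -8*8=-64 => row sum = -122
Total = 8 + -52 + -6 + -122 = -172

-172


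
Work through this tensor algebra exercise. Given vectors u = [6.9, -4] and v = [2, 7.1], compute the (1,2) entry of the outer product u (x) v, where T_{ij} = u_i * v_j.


The outer product entry T_{ij} = u_i * v_j.
We need i=1, j=2.
u_1 = 6.9, v_2 = 7.1
T_{1,2} = 6.9 * 7.1 = 48.99

48.99


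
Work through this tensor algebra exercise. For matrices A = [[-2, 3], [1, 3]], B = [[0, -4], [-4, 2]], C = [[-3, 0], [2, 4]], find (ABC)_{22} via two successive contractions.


(ABC)_{22} = sum_m (AB)_{2m} C_{m2}. First compute row 2 of AB.
(AB)_{21} = 1*0 + 3*-4 = -12
(AB)_{22} = 1*-4 + 3*2 = 2
Now contract with column 2 of C:
(AB)_{21} * C_{12} = -12 * 0 = 0
(AB)_{22} * C_{22} = 2 * 4 = 8
(ABC)_{22} = 0 + 8 = 8

8


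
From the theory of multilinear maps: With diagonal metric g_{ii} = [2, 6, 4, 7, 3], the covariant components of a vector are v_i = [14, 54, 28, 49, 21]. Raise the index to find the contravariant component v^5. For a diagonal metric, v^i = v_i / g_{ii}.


To raise an index with a diagonal metric: v^i = v_i / g_{ii}.
For index 5: v_5 = 21, g_{55} = 3
v^5 = 21 / 3 = 7

7


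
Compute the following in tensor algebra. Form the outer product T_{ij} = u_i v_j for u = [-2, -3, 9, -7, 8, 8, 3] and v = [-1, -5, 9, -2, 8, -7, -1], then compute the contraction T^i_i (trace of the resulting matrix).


The outer product gives T_{ij} = u_i v_j.
The trace (contraction) is Tr(T) = sum_i T_{ii} = sum_i u_i v_i.
Diagonal entries:
T_{11} = u_1 * v_1 = -2 * -1 = 2
T_{22} = u_2 * v_2 = -3 * -5 = 15
T_{33} = u_3 * v_3 = 9 * 9 = 81
T_{44} = u_4 * v_4 = -7 * -2 = 14
T_{55} = u_5 * v_5 = 8 * 8 = 64
T_{66} = u_6 * v_6 = 8 * -7 = -56
T_{77} = u_7 * v_7 = 3 * -1 = -3
Tr(T) = 2 + 15 + 81 + 14 + 64 + -56 + -3 = 117

117


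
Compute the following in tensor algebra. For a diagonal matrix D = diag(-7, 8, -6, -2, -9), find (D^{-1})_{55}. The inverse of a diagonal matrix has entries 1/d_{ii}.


For a diagonal matrix, the inverse has entries (D^{-1})_{ii} = 1/d_{ii}.
The diagonal entries are: d_{11} = -7, d_{22} = 8, d_{33} = -6, d_{44} = -2, d_{55} = -9
We need (D^{-1})_{55} = 1/d_{55} = 1/-9 = -1/9

-1/9


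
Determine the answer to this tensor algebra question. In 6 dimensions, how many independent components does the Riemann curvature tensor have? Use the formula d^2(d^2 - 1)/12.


The Riemann tensor in d dimensions has d^2(d^2 - 1)/12 independent components.
d = 6, so d^2 = 36
d^2 - 1 = 35
d^2(d^2 - 1) = 36 * 35 = 1260
Divide by 12: 1260 / 12 = 105

105


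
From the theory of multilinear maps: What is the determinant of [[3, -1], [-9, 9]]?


For a 2x2 matrix [[a, b], [c, d]], det = a*d - b*c.
a = 3, b = -1, c = -9, d = 9
a*d = 3 * 9 = 27
b*c = -1 * -9 = 9
det = 27 - 9 = 18

18


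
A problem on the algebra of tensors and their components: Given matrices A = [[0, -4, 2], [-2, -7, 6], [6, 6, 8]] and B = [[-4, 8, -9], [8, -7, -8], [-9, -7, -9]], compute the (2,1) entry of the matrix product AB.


(AB)_{ij} = sum_k A_{ik} B_{kj}.
For i=2, j=1:
A_{21} * B_{11} = -2 * -4 = 8
A_{22} * B_{21} = -7 * 8 = -56
A_{23} * B_{31} = 6 * -9 = -54
Sum = 8 + -56 + -54 = -102

-102


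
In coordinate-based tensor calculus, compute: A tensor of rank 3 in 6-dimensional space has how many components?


The number of components of a rank-r tensor in d dimensions is d^r.
Here d = 6 and r = 3.
6^3 = 216

216


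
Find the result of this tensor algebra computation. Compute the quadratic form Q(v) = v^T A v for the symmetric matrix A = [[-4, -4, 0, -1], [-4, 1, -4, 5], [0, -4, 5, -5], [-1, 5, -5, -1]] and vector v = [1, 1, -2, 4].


First compute Av:
(Av)_1 = -4*1 + -4*1 + 0*-2 + -1*4 = -12
(Av)_2 = -4*1 + 1*1 + -4*-2 + 5*4 = 25
(Av)_3 = 0*1 + -4*1 + 5*-2 + -5*4 = -34
(Av)_4 = -1*1 + 5*1 + -5*-2 + -1*4 = 10
Av = [-12, 25, -34, 10]
Then v^T (Av) = 1*-12 + 1*25 + -2*-34 + 4*10
= -12 + 25 + 68 + 40 = 121

121


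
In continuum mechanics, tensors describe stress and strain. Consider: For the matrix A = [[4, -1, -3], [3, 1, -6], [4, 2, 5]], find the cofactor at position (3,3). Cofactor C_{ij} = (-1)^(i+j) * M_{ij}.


To find cofactor C_{33}, delete row 3 and column 3.
The resulting 2x2 submatrix is: [[4, -1], [3, 1]]
Minor M_{33} = 4*1 - -1*3
  = 4 - -3 = 7
Sign = (-1)^(3+3) = (-1)^6 = 1
Cofactor C_{33} = 1 * 7 = 7

7


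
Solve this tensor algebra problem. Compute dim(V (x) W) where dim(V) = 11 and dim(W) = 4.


The dimension of a tensor product is the product of dimensions.
dim(V) = 11, dim(W) = 4
dim(V (x) W) = 11 * 4 = 44

44


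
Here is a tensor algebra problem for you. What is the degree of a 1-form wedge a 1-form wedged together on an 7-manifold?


The degree of a wedge product is the sum of the degrees of the individual forms.
Degrees: 1, 1
Total degree = 1 + 1 = 2

2


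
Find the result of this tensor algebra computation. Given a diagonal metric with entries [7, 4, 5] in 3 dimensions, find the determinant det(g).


For a diagonal metric, the determinant is the product of diagonal entries.
Diagonal entries: 7, 4, 5
det(g) = 7 * 4 * 5 = 140

140


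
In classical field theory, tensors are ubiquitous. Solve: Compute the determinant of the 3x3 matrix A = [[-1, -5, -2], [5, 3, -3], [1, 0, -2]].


Expanding along the first row, det(A) = a11*M_11 - a12*M_12 + a13*M_13, where M_1j is the (1,j) minor.
Minor M_11 = 3*-2 - -3*0 = -6
Minor M_12 = 5*-2 - -3*1 = -7
Minor M_13 = 5*0 - 3*1 = -3
det = -1*(-6) - -5*(-7) + -2*(-3)
    = 6 - 35 + 6
    = -23

-23


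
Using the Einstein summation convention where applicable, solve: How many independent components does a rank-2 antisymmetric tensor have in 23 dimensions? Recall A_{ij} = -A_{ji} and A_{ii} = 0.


An antisymmetric rank-2 tensor satisfies A_{ij} = -A_{ji}, so diagonal entries are zero.
The independent components are the upper-triangular entries: C(n, 2) = n(n-1)/2.
n = 23
C(23, 2) = 23 * 22 / 2 = 506 / 2 = 253

253


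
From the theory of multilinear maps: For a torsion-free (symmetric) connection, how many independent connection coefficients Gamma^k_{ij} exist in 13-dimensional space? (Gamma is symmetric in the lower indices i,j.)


Christoffel symbols Gamma^k_{ij} are symmetric in i,j, so there are d * d(d+1)/2 independent symbols.
d = 13
d(d+1)/2 = 13 * 14 / 2 = 91
Total = 13 * 91 = 1183

1183


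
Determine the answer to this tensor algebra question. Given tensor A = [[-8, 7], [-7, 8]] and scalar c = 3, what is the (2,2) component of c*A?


Scalar multiplication: (cA)_{ij} = c * A_{ij}.
c = 3
A_{22} = 8
(cA)_{22} = 3 * 8 = 24

24


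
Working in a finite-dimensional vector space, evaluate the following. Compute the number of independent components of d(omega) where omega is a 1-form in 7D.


The exterior derivative of a p-form is a (p+1)-form.
Its number of independent components is C(n, p+1).
n = 7, p+1 = 2
C(7, 2) = 21

21


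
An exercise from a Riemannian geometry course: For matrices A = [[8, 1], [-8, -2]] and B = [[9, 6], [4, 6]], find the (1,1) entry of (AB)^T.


(AB)^T_{ij} = (AB)_{ji} = sum_k A_{jk} B_{ki}.
For i=1, j=1 we need (AB)_{11}:
A_{11} * B_{11} = 8 * 9 = 72
A_{12} * B_{21} = 1 * 4 = 4
Sum = 72 + 4 = 76

76


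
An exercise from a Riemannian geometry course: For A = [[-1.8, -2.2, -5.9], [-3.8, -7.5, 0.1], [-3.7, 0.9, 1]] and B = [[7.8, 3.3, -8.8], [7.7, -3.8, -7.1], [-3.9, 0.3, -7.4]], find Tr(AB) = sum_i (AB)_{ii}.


Tr(AB) = sum_i (AB)_{ii} where (AB)_{ii} = sum_k A_{ik} B_{ki}.
(AB)_{11} = -1.8*7.8 + -2.2*7.7 + -5.9*-3.9 = -7.97
(AB)_{22} = -3.8*3.3 + -7.5*-3.8 + 0.1*0.3 = 15.99
(AB)_{33} = -3.7*-8.8 + 0.9*-7.1 + 1*-7.4 = 18.77
Tr(AB) = -7.97 + 15.99 + 18.77 = 26.79

26.79


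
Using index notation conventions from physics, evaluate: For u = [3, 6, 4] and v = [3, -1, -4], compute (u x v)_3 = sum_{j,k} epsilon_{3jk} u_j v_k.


(u x v)_3 = sum_{j,k} epsilon_{3jk} u_j v_k. Only permutations of (1,2,3) contribute; the two non-zero terms are:
eps_{312} u_1 v_2 = 1 * 3 * -1 = -3
eps_{321} u_2 v_1 = -1 * 6 * 3 = -18
(u x v)_3 = -21

-21


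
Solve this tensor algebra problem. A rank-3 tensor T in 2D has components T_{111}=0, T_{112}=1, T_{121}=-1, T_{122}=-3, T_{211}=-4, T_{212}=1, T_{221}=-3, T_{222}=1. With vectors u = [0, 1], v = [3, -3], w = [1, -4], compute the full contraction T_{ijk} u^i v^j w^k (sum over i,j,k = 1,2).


S = sum over i,j,k of T_{ijk} u_i v_j w_k. Expanding all 8 terms:
T_{111}*u_1*v_1*w_1 = 0*0*3*1 = 0  (running total: 0)
T_{112}*u_1*v_1*w_2 = 1*0*3*-4 = 0  (running total: 0)
T_{121}*u_1*v_2*w_1 = -1*0*-3*1 = 0  (running total: 0)
T_{122}*u_1*v_2*w_2 = -3*0*-3*-4 = 0  (running total: 0)
T_{211}*u_2*v_1*w_1 = -4*1*3*1 = -12  (running total: -12)
T_{212}*u_2*v_1*w_2 = 1*1*3*-4 = -12  (running total: -24)
T_{221}*u_2*v_2*w_1 = -3*1*-3*1 = 9  (running total: -15)
T_{222}*u_2*v_2*w_2 = 1*1*-3*-4 = 12  (running total: -3)
S = -3

-3


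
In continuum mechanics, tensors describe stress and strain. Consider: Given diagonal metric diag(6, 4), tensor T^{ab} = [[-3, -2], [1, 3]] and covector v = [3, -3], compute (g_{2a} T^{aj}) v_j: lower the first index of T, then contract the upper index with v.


Step 1: lower the first index. For a diagonal metric, g_{ia} T^{aj} = g_{ii} T^{ij} (no sum on i).
g_{22} = 4
S_2{}^1 = 4 * T^{21} = 4 * 1 = 4
S_2{}^2 = 4 * T^{22} = 4 * 3 = 12
Step 2: contract S_2{}^j with v_j.
S_2{}^1 * v_1 = 4 * 3 = 12
S_2{}^2 * v_2 = 12 * -3 = -36
Result = 12 + -36 = -24

-24


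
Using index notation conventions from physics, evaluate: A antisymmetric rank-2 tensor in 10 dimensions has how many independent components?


A antisymmetric rank-2 tensor in d dimensions has d(d-1)/2 independent components.
d = 10
d(d-1)/2 = 10 * 9 / 2 = 90 / 2 = 45

45


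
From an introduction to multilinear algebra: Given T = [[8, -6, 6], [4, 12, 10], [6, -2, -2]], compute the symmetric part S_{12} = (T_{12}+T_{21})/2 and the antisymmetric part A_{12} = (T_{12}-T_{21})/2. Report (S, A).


T_{12} = -6
T_{21} = 4
S_{12} = (-6 + 4)/2 = -2/2 = -1
A_{12} = (-6 - 4)/2 = -10/2 = -5
Check: S + A = -1 + -5 = -6 = T_{12}.

(-1, -5)


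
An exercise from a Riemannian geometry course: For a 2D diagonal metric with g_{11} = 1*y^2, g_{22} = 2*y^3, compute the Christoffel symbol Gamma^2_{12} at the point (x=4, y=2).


For a diagonal metric, Gamma^k_{ij} = (1/2) g^{kk} (dg_{ik}/dx_j + dg_{jk}/dx_i - dg_{ij}/dx_k).
The metric is diagonal, so g_{ab} = 0 for a != b.
At the given point: g_{11} = 4, g_{22} = 16
g^{22} = 1/16
dg_{12}/dx_2 = 0 (off-diagonal)
dg_{22}/dx_1 = dg_{22}/dx_1 = 0
dg_{12}/dx_2 = 0 (off-diagonal)
Numerator = 0 + 0 - 0 = 0
Gamma^2_{12} = 0 / (2 * 16) = 0

0


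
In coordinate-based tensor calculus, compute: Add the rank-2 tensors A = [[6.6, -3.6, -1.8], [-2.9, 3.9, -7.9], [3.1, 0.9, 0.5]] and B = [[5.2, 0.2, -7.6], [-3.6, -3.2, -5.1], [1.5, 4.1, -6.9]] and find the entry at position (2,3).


Tensor addition is component-wise: (A + B)_{ij} = A_{ij} + B_{ij}.
A_{23} = -7.9
B_{23} = -5.1
(A + B)_{23} = -7.9 + -5.1 = -13

-13


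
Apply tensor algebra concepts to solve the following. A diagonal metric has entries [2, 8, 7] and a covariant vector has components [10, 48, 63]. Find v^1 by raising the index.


To raise an index with a diagonal metric: v^i = v_i / g_{ii}.
For index 1: v_1 = 10, g_{11} = 2
v^1 = 10 / 2 = 5

5


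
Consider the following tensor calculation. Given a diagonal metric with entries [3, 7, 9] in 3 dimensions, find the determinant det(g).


For a diagonal metric, the determinant is the product of diagonal entries.
Diagonal entries: 3, 7, 9
det(g) = 3 * 7 * 9 = 189

189


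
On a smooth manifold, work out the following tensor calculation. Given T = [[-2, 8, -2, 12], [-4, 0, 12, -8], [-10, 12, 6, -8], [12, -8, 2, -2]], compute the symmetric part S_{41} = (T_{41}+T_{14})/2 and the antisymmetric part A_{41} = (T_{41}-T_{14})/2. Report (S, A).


T_{41} = 12
T_{14} = 12
S_{41} = (12 + 12)/2 = 24/2 = 12
A_{41} = (12 - 12)/2 = 0/2 = 0
Check: S + A = 12 + 0 = 12 = T_{41}.

(12, 0)


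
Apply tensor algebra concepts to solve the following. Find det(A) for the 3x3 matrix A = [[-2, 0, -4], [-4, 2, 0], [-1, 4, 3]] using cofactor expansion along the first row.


Expanding along the first row, det(A) = a11*M_11 - a12*M_12 + a13*M_13, where M_1j is the (1,j) minor.
Minor M_11 = 2*3 - 0*4 = 6
Minor M_12 = -4*3 - 0*-1 = -12
Minor M_13 = -4*4 - 2*-1 = -14
det = -2*(6) - 0*(-12) + -4*(-14)
    = -12 - 0 + 56
    = 44

44


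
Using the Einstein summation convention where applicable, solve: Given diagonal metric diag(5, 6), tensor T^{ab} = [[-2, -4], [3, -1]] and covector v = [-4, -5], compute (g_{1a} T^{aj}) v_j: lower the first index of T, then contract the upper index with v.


Step 1: lower the first index. For a diagonal metric, g_{ia} T^{aj} = g_{ii} T^{ij} (no sum on i).
g_{11} = 5
S_1{}^1 = 5 * T^{11} = 5 * -2 = -10
S_1{}^2 = 5 * T^{12} = 5 * -4 = -20
Step 2: contract S_1{}^j with v_j.
S_1{}^1 * v_1 = -10 * -4 = 40
S_1{}^2 * v_2 = -20 * -5 = 100
Result = 40 + 100 = 140

140


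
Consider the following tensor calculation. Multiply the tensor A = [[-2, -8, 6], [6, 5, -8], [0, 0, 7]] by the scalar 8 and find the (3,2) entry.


Scalar multiplication: (cA)_{ij} = c * A_{ij}.
c = 8
A_{32} = 0
(cA)_{32} = 8 * 0 = 0

0


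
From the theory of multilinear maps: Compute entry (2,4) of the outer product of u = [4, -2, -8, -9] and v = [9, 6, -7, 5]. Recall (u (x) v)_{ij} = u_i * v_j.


The outer product entry T_{ij} = u_i * v_j.
We need i=2, j=4.
u_2 = -2, v_4 = 5
T_{2,4} = -2 * 5 = -10

-10


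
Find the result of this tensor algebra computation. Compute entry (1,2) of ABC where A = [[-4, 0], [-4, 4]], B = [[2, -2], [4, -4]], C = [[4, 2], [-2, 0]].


(ABC)_{12} = sum_m (AB)_{1m} C_{m2}. First compute row 1 of AB.
(AB)_{11} = -4*2 + 0*4 = -8
(AB)_{12} = -4*-2 + 0*-4 = 8
Now contract with column 2 of C:
(AB)_{11} * C_{12} = -8 * 2 = -16
(AB)_{12} * C_{22} = 8 * 0 = 0
(ABC)_{12} = -16 + 0 = -16

-16


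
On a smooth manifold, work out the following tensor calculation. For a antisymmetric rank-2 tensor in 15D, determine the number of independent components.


A antisymmetric rank-2 tensor in d dimensions has d(d-1)/2 independent components.
d = 15
d(d-1)/2 = 15 * 14 / 2 = 210 / 2 = 105

105


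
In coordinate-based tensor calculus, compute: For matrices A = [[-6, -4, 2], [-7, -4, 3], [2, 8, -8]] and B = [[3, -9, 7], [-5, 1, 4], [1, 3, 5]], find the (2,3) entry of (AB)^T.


(AB)^T_{ij} = (AB)_{ji} = sum_k A_{jk} B_{ki}.
For i=2, j=3 we need (AB)_{32}:
A_{31} * B_{12} = 2 * -9 = -18
A_{32} * B_{22} = 8 * 1 = 8
A_{33} * B_{32} = -8 * 3 = -24
Sum = -18 + 8 + -24 = -34

-34


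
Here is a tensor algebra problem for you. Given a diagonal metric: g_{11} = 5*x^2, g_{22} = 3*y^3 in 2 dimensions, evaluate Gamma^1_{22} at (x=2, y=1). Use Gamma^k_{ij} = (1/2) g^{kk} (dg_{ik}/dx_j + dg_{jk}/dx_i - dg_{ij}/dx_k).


For a diagonal metric, Gamma^k_{ij} = (1/2) g^{kk} (dg_{ik}/dx_j + dg_{jk}/dx_i - dg_{ij}/dx_k).
The metric is diagonal, so g_{ab} = 0 for a != b.
At the given point: g_{11} = 20, g_{22} = 3
g^{11} = 1/20
dg_{21}/dx_2 = 0 (off-diagonal)
dg_{21}/dx_2 = 0 (off-diagonal)
dg_{22}/dx_1 = dg_{22}/dx_1 = 0
Numerator = 0 + 0 - 0 = 0
Gamma^1_{22} = 0 / (2 * 20) = 0

0


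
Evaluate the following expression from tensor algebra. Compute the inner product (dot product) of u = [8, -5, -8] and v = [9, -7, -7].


The inner product u . v = sum of u_i * v_i.
Term-by-term: 8 * 9, -5 * -7, -8 * -7
Products: 72, 35, 56
Sum = 72 + 35 + 56 = 163

163


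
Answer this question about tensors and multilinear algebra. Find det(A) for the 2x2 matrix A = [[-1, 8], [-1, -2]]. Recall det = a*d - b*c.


For a 2x2 matrix [[a, b], [c, d]], det = a*d - b*c.
a = -1, b = 8, c = -1, d = -2
a*d = -1 * -2 = 2
b*c = 8 * -1 = -8
det = 2 - -8 = 10

10


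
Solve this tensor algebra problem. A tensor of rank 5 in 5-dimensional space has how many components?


The number of components of a rank-r tensor in d dimensions is d^r.
Here d = 5 and r = 5.
5^5 = 3125

3125


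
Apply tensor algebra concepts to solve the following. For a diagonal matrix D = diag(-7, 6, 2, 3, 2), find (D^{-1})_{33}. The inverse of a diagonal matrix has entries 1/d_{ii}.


For a diagonal matrix, the inverse has entries (D^{-1})_{ii} = 1/d_{ii}.
The diagonal entries are: d_{11} = -7, d_{22} = 6, d_{33} = 2, d_{44} = 3, d_{55} = 2
We need (D^{-1})_{33} = 1/d_{33} = 1/2 = 1/2

1/2


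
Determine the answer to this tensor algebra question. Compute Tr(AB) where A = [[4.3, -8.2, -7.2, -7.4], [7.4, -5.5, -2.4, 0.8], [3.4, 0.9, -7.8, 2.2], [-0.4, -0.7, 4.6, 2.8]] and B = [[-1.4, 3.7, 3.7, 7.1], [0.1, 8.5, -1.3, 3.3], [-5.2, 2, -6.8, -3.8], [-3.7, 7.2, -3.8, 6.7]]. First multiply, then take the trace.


Tr(AB) = sum_i (AB)_{ii} where (AB)_{ii} = sum_k A_{ik} B_{ki}.
(AB)_{11} = 4.3*-1.4 + -8.2*0.1 + -7.2*-5.2 + -7.4*-3.7 = 57.98
(AB)_{22} = 7.4*3.7 + -5.5*8.5 + -2.4*2 + 0.8*7.2 = -18.41
(AB)_{33} = 3.4*3.7 + 0.9*-1.3 + -7.8*-6.8 + 2.2*-3.8 = 56.09
(AB)_{44} = -0.4*7.1 + -0.7*3.3 + 4.6*-3.8 + 2.8*6.7 = -3.87
Tr(AB) = 57.98 + -18.41 + 56.09 + -3.87 = 91.79

91.79


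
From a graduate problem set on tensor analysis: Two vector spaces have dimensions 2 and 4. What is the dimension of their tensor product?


The dimension of a tensor product is the product of dimensions.
dim(V) = 2, dim(W) = 4
dim(V (x) W) = 2 * 4 = 8

8


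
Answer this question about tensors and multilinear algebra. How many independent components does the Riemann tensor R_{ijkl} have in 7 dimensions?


The Riemann tensor in d dimensions has d^2(d^2 - 1)/12 independent components.
d = 7, so d^2 = 49
d^2 - 1 = 48
d^2(d^2 - 1) = 49 * 48 = 2352
Divide by 12: 2352 / 12 = 196

196


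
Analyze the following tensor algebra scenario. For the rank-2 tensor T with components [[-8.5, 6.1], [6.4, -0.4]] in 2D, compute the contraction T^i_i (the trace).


The contraction (trace) of a rank-2 tensor is the sum of its diagonal elements.
Diagonal entries: A[1,1] = -8.5, A[2,2] = -0.4
Tr(A) = -8.5 + -0.4 = -8.9

-8.9


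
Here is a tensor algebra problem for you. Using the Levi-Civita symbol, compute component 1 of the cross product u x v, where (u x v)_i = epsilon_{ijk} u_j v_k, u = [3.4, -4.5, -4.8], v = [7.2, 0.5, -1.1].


(u x v)_1 = sum_{j,k} epsilon_{1jk} u_j v_k. Only permutations of (1,2,3) contribute; the two non-zero terms are:
eps_{123} u_2 v_3 = 1 * -4.5 * -1.1 = 4.95
eps_{132} u_3 v_2 = -1 * -4.8 * 0.5 = 2.4
(u x v)_1 = 7.35

7.35


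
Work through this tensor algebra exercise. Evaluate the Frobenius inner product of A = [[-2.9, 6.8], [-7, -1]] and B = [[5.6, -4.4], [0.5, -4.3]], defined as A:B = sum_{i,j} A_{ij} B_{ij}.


A:B = sum over all i,j of A_{ij} * B_{ij}.
Row 1: -2.9*5.6=-16.24, 6.8*-4.4=-29.92 => row sum = -46.16
Row 2: -7*0.5=-3.5, -1*-4.3=4.3 => row sum = 0.8
Total = -46.16 + 0.8 = -45.36

-45.36


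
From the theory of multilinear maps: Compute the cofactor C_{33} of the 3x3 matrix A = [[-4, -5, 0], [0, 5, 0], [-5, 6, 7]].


To find cofactor C_{33}, delete row 3 and column 3.
The resulting 2x2 submatrix is: [[-4, -5], [0, 5]]
Minor M_{33} = -4*5 - -5*0
  = -20 - 0 = -20
Sign = (-1)^(3+3) = (-1)^6 = 1
Cofactor C_{33} = 1 * -20 = -20

-20


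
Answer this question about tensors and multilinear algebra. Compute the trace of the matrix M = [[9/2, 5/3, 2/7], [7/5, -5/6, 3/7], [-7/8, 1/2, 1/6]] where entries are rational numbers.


The trace is the sum of diagonal entries.
Diagonal: M[1,1] = 9/2, M[2,2] = -5/6, M[3,3] = 1/6
Tr(M) = 9/2 + -5/6 + 1/6
Computing step by step:
After adding M[1,1]: 9/2
After adding M[2,2]: 11/3
After adding M[3,3]: 23/6
Tr(M) = 23/6

23/6


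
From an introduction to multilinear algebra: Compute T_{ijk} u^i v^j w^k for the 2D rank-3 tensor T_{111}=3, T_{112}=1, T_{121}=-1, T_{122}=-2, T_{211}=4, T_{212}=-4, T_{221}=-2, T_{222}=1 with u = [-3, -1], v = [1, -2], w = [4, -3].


S = sum over i,j,k of T_{ijk} u_i v_j w_k. Expanding all 8 terms:
T_{111}*u_1*v_1*w_1 = 3*-3*1*4 = -36  (running total: -36)
T_{112}*u_1*v_1*w_2 = 1*-3*1*-3 = 9  (running total: -27)
T_{121}*u_1*v_2*w_1 = -1*-3*-2*4 = -24  (running total: -51)
T_{122}*u_1*v_2*w_2 = -2*-3*-2*-3 = 36  (running total: -15)
T_{211}*u_2*v_1*w_1 = 4*-1*1*4 = -16  (running total: -31)
T_{212}*u_2*v_1*w_2 = -4*-1*1*-3 = -12  (running total: -43)
T_{221}*u_2*v_2*w_1 = -2*-1*-2*4 = -16  (running total: -59)
T_{222}*u_2*v_2*w_2 = 1*-1*-2*-3 = -6  (running total: -65)
S = -65

-65


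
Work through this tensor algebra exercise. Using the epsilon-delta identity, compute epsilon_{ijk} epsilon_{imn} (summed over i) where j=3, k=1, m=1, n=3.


Using the identity: epsilon_{ijk} epsilon_{imn} = delta_{jm} delta_{kn} - delta_{jn} delta_{km}.
delta_{31} = 0
delta_{13} = 0
delta_{33} = 1
delta_{11} = 1
Result = 0 * 0 - 1 * 1 = 0 - 1 = -1

-1


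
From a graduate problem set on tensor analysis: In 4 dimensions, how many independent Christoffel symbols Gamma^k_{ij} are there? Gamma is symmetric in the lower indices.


Christoffel symbols Gamma^k_{ij} are symmetric in i,j, so there are d * d(d+1)/2 independent symbols.
d = 4
d(d+1)/2 = 4 * 5 / 2 = 10
Total = 4 * 10 = 40

40


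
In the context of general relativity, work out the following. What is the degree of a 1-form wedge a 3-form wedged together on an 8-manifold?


The degree of a wedge product is the sum of the degrees of the individual forms.
Degrees: 1, 3
Total degree = 1 + 3 = 4

4


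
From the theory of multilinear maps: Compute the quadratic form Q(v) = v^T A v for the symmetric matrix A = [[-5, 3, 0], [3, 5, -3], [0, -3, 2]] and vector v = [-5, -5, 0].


First compute Av:
(Av)_1 = -5*-5 + 3*-5 + 0*0 = 10
(Av)_2 = 3*-5 + 5*-5 + -3*0 = -40
(Av)_3 = 0*-5 + -3*-5 + 2*0 = 15
Av = [10, -40, 15]
Then v^T (Av) = -5*10 + -5*-40 + 0*15
= -50 + 200 + 0 = 150

150


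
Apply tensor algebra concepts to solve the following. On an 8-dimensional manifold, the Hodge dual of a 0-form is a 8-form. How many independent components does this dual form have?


The Hodge dual of a p-form on an n-dimensional manifold is an (n-p)-form.
n = 8, p = 0, so dual degree = 8 - 0 = 8
The number of components is C(n, n-p) = C(8, 8) = 1

1


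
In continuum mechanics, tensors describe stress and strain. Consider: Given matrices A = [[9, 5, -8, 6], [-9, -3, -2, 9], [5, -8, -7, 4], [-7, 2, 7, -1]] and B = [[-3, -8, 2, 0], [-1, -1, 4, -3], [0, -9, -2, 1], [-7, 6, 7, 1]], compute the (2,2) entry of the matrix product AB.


(AB)_{ij} = sum_k A_{ik} B_{kj}.
For i=2, j=2:
A_{21} * B_{12} = -9 * -8 = 72
A_{22} * B_{22} = -3 * -1 = 3
A_{23} * B_{32} = -2 * -9 = 18
A_{24} * B_{42} = 9 * 6 = 54
Sum = 72 + 3 + 18 + 54 = 147

147


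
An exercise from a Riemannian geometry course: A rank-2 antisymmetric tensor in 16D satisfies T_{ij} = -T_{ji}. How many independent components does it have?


An antisymmetric rank-2 tensor satisfies A_{ij} = -A_{ji}, so diagonal entries are zero.
The independent components are the upper-triangular entries: C(n, 2) = n(n-1)/2.
n = 16
C(16, 2) = 16 * 15 / 2 = 240 / 2 = 120

120


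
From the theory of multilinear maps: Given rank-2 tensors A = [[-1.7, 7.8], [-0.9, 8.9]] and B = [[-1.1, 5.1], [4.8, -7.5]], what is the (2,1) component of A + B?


Tensor addition is component-wise: (A + B)_{ij} = A_{ij} + B_{ij}.
A_{21} = -0.9
B_{21} = 4.8
(A + B)_{21} = -0.9 + 4.8 = 3.9

3.9


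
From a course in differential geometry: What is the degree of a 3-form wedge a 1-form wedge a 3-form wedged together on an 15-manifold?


The degree of a wedge product is the sum of the degrees of the individual forms.
Degrees: 3, 1, 3
Total degree = 3 + 1 + 3 = 7

7
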